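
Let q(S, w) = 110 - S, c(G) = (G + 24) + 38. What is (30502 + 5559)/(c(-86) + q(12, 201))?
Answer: 36061/74 ≈ 487.31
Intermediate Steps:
c(G) = 62 + G (c(G) = (24 + G) + 38 = 62 + G)
(30502 + 5559)/(c(-86) + q(12, 201)) = (30502 + 5559)/((62 - 86) + (110 - 1*12)) = 36061/(-24 + (110 - 12)) = 36061/(-24 + 98) = 36061/74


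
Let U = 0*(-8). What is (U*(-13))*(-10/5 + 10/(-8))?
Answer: 0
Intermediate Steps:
U = 0
(U*(-13))*(-10/5 + 10/(-8)) = (0*(-13))*(-10/5 + 10/(-8)) = 0*(-10*⅕ + 10*(-⅛)) = 0*(-2 - 5/4) = 0*(-13/4) = 0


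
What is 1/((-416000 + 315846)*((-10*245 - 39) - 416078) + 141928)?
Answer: 1/41921301246 ≈ 2.3854e-11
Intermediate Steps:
1/((-416000 + 315846)*((-10*245 - 39) - 416078) + 141928) = 1/(-100154*((-2450 - 39) - 416078) + 141928) = 1/(-100154*(-2489 - 416078) + 141928) = 1/(-100154*(-418567) + 141928) = 1/(41921159318 + 141928) = 1/41921301246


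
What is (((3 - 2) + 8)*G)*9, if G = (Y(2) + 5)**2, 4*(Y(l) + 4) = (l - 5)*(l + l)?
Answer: 324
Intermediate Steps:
Y(l) = -4 + l*(-5 + l)/2 (Y(l) = -4 + ((l - 5)*(l + l))/4 = -4 + ((-5 + l)*(2*l))/4 = -4 + (2*l*(-5 + l))/4 = -4 + l*(-5 + l)/2)
G = 4 (G = ((-4 + (1/2)*2**2 - 5/2*2) + 5)**2 = ((-4 + (1/2)*4 - 5) + 5)**2 = ((-4 + 2 - 5) + 5)**2 = (-7 + 5)**2 = (-2)**2 = 4)
(((3 - 2) + 8)*G)*9 = (((3 - 2) + 8)*4)*9 = ((1 + 8)*4)*9 = (9*4)*9 = 36*9 = 324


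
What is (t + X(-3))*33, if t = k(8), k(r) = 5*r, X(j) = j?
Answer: 1221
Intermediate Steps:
t = 40 (t = 5*8 = 40)
(t + X(-3))*33 = (40 - 3)*33 = 37*33 = 1221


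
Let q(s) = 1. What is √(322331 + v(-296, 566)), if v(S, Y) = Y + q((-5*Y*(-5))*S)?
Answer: √322898 ≈ 568.24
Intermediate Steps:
v(S, Y) = 1 + Y (v(S, Y) = Y + 1 = 1 + Y)
√(322331 + v(-296, 566)) = √(322331 + (1 + 566)) = √(322331 + 567) = √322898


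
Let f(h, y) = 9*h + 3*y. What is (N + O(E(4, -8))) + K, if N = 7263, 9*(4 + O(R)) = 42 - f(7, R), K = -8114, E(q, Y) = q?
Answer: -2576/3 ≈ -858.67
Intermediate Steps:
f(h, y) = 3*y + 9*h
O(R) = -19/3 - R/3 (O(R) = -4 + (42 - (3*R + 9*7))/9 = -4 + (42 - (3*R + 63))/9 = -4 + (42 - (63 + 3*R))/9 = -4 + (42 + (-63 - 3*R))/9 = -4 + (-21 - 3*R)/9 = -4 + (-7/3 - R/3) = -19/3 - R/3)
(N + O(E(4, -8))) + K = (7263 + (-19/3 - 1/3*4)) - 8114 = (7263 + (-19/3 - 4/3)) - 8114 = (7263 - 23/3) - 8114 = 21766/3 - 8114 = -2576/3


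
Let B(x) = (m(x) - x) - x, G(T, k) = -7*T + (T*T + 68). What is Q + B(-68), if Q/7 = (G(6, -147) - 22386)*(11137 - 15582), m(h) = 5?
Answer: 694611401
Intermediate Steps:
G(T, k) = 68 + T² - 7*T (G(T, k) = -7*T + (T² + 68) = -7*T + (68 + T²) = 68 + T² - 7*T)
B(x) = 5 - 2*x (B(x) = (5 - x) - x = 5 - 2*x)
Q = 694611260 (Q = 7*(((68 + 6² - 7*6) - 22386)*(11137 - 15582)) = 7*(((68 + 36 - 42) - 22386)*(-4445)) = 7*((62 - 22386)*(-4445)) = 7*(-22324*(-4445)) = 7*99230180 = 694611260)
Q + B(-68) = 694611260 + (5 - 2*(-68)) = 694611260 + (5 + 136) = 694611260 + 141 = 694611401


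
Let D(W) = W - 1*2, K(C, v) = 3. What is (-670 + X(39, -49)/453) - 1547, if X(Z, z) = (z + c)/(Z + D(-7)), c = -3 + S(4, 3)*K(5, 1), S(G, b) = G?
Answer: -3012907/1359 ≈ -2217.0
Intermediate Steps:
D(W) = -2 + W (D(W) = W - 2 = -2 + W)
c = 9 (c = -3 + 4*3 = -3 + 12 = 9)
X(Z, z) = (9 + z)/(-9 + Z) (X(Z, z) = (z + 9)/(Z + (-2 - 7)) = (9 + z)/(Z - 9) = (9 + z)/(-9 + Z))
(-670 + X(39, -49)/453) - 1547 = (-670 + ((9 - 49)/(-9 + 39))/453) - 1547 = (-670 + (-40/30)*(1/453)) - 1547 = (-670 + ((1/30)*(-40))*(1/453)) - 1547 = (-670 - 4/3*1/453) - 1547 = (-670 - 4/1359) - 1547 = -910534/1359 - 1547 = -3012907/1359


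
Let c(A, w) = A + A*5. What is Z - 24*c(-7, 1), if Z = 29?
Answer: 1037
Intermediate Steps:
c(A, w) = 6*A (c(A, w) = A + 5*A = 6*A)
Z - 24*c(-7, 1) = 29 - 144*(-7) = 29 - 24*(-42) = 29 + 1008 = 1037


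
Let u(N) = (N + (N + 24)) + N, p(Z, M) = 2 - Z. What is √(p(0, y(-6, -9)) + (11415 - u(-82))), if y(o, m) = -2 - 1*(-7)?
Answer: √11639 ≈ 107.88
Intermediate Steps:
y(o, m) = 5 (y(o, m) = -2 + 7 = 5)
u(N) = 24 + 3*N (u(N) = (N + (24 + N)) + N = (24 + 2*N) + N = 24 + 3*N)
√(p(0, y(-6, -9)) + (11415 - u(-82))) = √((2 - 1*0) + (11415 - (24 + 3*(-82)))) = √((2 + 0) + (11415 - (24 - 246))) = √(2 + (11415 - 1*(-222))) = √(2 + (11415 + 222)) = √(2 + 11637) = √11639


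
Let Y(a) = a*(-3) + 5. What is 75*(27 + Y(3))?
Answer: 1725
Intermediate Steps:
Y(a) = 5 - 3*a (Y(a) = -3*a + 5 = 5 - 3*a)
75*(27 + Y(3)) = 75*(27 + (5 - 3*3)) = 75*(27 + (5 - 9)) = 75*(27 - 4) = 75*23 = 1725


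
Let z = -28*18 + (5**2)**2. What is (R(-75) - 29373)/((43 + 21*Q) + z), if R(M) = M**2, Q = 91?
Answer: -23748/2075 ≈ -11.445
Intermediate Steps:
z = 121 (z = -504 + 25**2 = -504 + 625 = 121)
(R(-75) - 29373)/((43 + 21*Q) + z) = ((-75)**2 - 29373)/((43 + 21*91) + 121) = (5625 - 29373)/((43 + 1911) + 121) = -23748/(1954 + 121) = -23748/2075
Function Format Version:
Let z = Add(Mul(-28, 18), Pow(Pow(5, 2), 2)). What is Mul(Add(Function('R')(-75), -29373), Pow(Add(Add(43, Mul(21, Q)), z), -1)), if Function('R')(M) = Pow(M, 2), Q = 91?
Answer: Rational(-23748, 2075) ≈ -11.445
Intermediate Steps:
z = 121 (z = Add(-504, Pow(25, 2)) = Add(-504, 625) = 121)
Mul(Add(Function('R')(-75), -29373), Pow(Add(Add(43, Mul(21, Q)), z), -1)) = Mul(Add(Pow(-75, 2), -29373), Pow(Add(Add(43, Mul(21, 91)), 121), -1)) = Mul(Add(5625, -29373), Pow(Add(Add(43, 1911), 121), -1)) = Mul(-23748, Pow(Add(1954, 121), -1)) = Mul(-23748, Pow(2075, -1)) = Mul(-23748, Rational(1, 2075)) = Rational(-23748, 2075)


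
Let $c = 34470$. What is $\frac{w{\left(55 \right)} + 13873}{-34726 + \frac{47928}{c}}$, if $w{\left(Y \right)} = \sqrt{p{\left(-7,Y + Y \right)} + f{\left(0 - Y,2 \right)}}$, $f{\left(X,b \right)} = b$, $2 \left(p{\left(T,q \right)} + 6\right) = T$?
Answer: $- \frac{79700385}{199492882} - \frac{5745 i \sqrt{30}}{398985764} \approx -0.39952 - 7.8867 \cdot 10^{-5} i$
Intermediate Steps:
$p{\left(T,q \right)} = -6 + \frac{T}{2}$
$w{\left(Y \right)} = \frac{i \sqrt{30}}{2}$ ($w{\left(Y \right)} = \sqrt{\left(-6 + \frac{1}{2} \left(-7\right)\right) + 2} = \sqrt{\left(-6 - \frac{7}{2}\right) + 2} = \sqrt{- \frac{19}{2} + 2} = \sqrt{- \frac{15}{2}} = \frac{i \sqrt{30}}{2}$)
$\frac{w{\left(55 \right)} + 13873}{-34726 + \frac{47928}{c}} = \frac{\frac{i \sqrt{30}}{2} + 13873}{-34726 + \frac{47928}{34470}} = \frac{13873 + \frac{i \sqrt{30}}{2}}{-34726 + 47928 \cdot \frac{1}{34470}} = \frac{13873 + \frac{i \sqrt{30}}{2}}{-34726 + \frac{7988}{5745}} = \frac{13873 + \frac{i \sqrt{30}}{2}}{- \frac{199492882}{5745}} = \left(13873 + \frac{i \sqrt{30}}{2}\right) \left(- \frac{5745}{199492882}\right) = - \frac{79700385}{199492882} - \frac{5745 i \sqrt{30}}{398985764}$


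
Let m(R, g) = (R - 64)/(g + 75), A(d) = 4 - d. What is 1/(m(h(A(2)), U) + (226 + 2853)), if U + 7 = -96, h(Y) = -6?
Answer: 2/6163 ≈ 0.00032452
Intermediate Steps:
U = -103 (U = -7 - 96 = -103)
m(R, g) = (-64 + R)/(75 + g)
1/(m(h(A(2)), U) + (226 + 2853)) = 1/((-64 - 6)/(75 - 103) + (226 + 2853)) = 1/(-70/(-28) + 3079) = 1/(-1/28*(-70) + 3079) = 1/(5/2 + 3079) = 1/(6163/2) = 2/6163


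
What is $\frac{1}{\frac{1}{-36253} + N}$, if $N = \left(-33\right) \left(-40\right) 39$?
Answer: $\frac{36253}{1866304439} \approx 1.9425 \cdot 10^{-5}$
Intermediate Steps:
$N = 51480$ ($N = 1320 \cdot 39 = 51480$)
$\frac{1}{\frac{1}{-36253} + N} = \frac{1}{\frac{1}{-36253} + 51480} = \frac{1}{- \frac{1}{36253} + 51480} = \frac{1}{\frac{1866304439}{36253}} = \frac{36253}{1866304439}$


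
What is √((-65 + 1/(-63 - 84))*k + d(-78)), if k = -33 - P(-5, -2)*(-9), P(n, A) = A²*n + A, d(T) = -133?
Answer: √729295/7 ≈ 122.00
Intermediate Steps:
P(n, A) = A + n*A² (P(n, A) = n*A² + A = A + n*A²)
k = -231 (k = -33 - (-2*(1 - 2*(-5)))*(-9) = -33 - (-2*(1 + 10))*(-9) = -33 - (-2*11)*(-9) = -33 - (-22)*(-9) = -33 - 1*198 = -33 - 198 = -231)
√((-65 + 1/(-63 - 84))*k + d(-78)) = √((-65 + 1/(-63 - 84))*(-231) - 133) = √((-65 + 1/(-147))*(-231) - 133) = √((-65 - 1/147)*(-231) - 133) = √(-9556/147*(-231) - 133) = √(105116/7 - 133) = √(104185/7) = √729295/7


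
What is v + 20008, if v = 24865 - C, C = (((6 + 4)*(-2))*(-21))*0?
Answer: 44873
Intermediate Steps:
C = 0 (C = ((10*(-2))*(-21))*0 = -20*(-21)*0 = 420*0 = 0)
v = 24865 (v = 24865 - 1*0 = 24865 + 0 = 24865)
v + 20008 = 24865 + 20008 = 44873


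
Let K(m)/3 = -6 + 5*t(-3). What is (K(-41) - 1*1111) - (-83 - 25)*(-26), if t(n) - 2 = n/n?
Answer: -3892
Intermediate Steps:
t(n) = 3 (t(n) = 2 + n/n = 2 + 1 = 3)
K(m) = 27 (K(m) = 3*(-6 + 5*3) = 3*(-6 + 15) = 3*9 = 27)
(K(-41) - 1*1111) - (-83 - 25)*(-26) = (27 - 1*1111) - (-83 - 25)*(-26) = (27 - 1111) - (-108)*(-26) = -1084 - 1*2808 = -1084 - 2808 = -3892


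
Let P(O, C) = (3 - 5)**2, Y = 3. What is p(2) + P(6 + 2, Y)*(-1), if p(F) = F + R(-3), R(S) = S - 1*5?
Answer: -10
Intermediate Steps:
R(S) = -5 + S (R(S) = S - 5 = -5 + S)
p(F) = -8 + F (p(F) = F + (-5 - 3) = F - 8 = -8 + F)
P(O, C) = 4 (P(O, C) = (-2)**2 = 4)
p(2) + P(6 + 2, Y)*(-1) = (-8 + 2) + 4*(-1) = -6 - 4 = -10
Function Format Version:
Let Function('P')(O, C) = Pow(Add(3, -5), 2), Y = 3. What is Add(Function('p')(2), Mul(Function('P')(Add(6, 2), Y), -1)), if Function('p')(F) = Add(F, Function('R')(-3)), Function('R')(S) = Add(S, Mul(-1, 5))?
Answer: -10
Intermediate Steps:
Function('R')(S) = Add(-5, S) (Function('R')(S) = Add(S, -5) = Add(-5, S))
Function('p')(F) = Add(-8, F) (Function('p')(F) = Add(F, Add(-5, -3)) = Add(F, -8) = Add(-8, F))
Function('P')(O, C) = 4 (Function('P')(O, C) = Pow(-2, 2) = 4)
Add(Function('p')(2), Mul(Function('P')(Add(6, 2), Y), -1)) = Add(Add(-8, 2), Mul(4, -1)) = Add(-6, -4) = -10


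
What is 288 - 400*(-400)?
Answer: 160288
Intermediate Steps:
288 - 400*(-400) = 288 + 160000 = 160288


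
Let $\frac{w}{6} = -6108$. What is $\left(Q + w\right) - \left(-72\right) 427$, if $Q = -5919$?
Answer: $-11823$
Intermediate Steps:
$w = -36648$ ($w = 6 \left(-6108\right) = -36648$)
$\left(Q + w\right) - \left(-72\right) 427 = \left(-5919 - 36648\right) - \left(-72\right) 427 = -42567 - -30744 = -42567 + 30744 = -11823$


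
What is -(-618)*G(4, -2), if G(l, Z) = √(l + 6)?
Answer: 618*√10 ≈ 1954.3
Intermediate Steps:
G(l, Z) = √(6 + l)
-(-618)*G(4, -2) = -(-618)*√(6 + 4) = -(-618)*√10 = 618*√10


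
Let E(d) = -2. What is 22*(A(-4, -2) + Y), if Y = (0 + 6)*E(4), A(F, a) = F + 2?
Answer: -308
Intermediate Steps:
A(F, a) = 2 + F
Y = -12 (Y = (0 + 6)*(-2) = 6*(-2) = -12)
22*(A(-4, -2) + Y) = 22*((2 - 4) - 12) = 22*(-2 - 12) = 22*(-14) = -308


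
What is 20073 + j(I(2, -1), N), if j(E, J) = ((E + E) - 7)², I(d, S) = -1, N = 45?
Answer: 20154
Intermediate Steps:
j(E, J) = (-7 + 2*E)² (j(E, J) = (2*E - 7)² = (-7 + 2*E)²)
20073 + j(I(2, -1), N) = 20073 + (-7 + 2*(-1))² = 20073 + (-7 - 2)² = 20073 + (-9)² = 20073 + 81 = 20154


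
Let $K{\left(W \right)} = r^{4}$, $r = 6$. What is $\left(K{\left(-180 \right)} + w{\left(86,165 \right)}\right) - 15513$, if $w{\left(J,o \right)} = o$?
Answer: $-14052$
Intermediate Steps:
$K{\left(W \right)} = 1296$ ($K{\left(W \right)} = 6^{4} = 1296$)
$\left(K{\left(-180 \right)} + w{\left(86,165 \right)}\right) - 15513 = \left(1296 + 165\right) - 15513 = 1461 - 15513 = -14052$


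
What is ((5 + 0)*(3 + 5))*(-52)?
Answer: -2080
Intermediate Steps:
((5 + 0)*(3 + 5))*(-52) = (5*8)*(-52) = 40*(-52) = -2080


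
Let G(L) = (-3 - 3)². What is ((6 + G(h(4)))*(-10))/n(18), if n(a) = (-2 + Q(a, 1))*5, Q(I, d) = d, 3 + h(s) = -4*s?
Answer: 84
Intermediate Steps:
h(s) = -3 - 4*s
n(a) = -5 (n(a) = (-2 + 1)*5 = -1*5 = -5)
G(L) = 36 (G(L) = (-6)² = 36)
((6 + G(h(4)))*(-10))/n(18) = ((6 + 36)*(-10))/(-5) = (42*(-10))*(-⅕) = -420*(-⅕) = 84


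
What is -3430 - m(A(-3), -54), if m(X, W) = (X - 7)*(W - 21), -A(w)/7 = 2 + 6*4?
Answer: -17605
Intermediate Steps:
A(w) = -182 (A(w) = -7*(2 + 6*4) = -7*(2 + 24) = -7*26 = -182)
m(X, W) = (-21 + W)*(-7 + X) (m(X, W) = (-7 + X)*(-21 + W) = (-21 + W)*(-7 + X))
-3430 - m(A(-3), -54) = -3430 - (147 - 21*(-182) - 7*(-54) - 54*(-182)) = -3430 - (147 + 3822 + 378 + 9828) = -3430 - 1*14175 = -3430 - 14175 = -17605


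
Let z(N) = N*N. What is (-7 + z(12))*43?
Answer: 5891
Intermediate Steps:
z(N) = N**2
(-7 + z(12))*43 = (-7 + 12**2)*43 = (-7 + 144)*43 = 137*43 = 5891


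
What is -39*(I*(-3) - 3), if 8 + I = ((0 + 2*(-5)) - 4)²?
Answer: 22113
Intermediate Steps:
I = 188 (I = -8 + ((0 + 2*(-5)) - 4)² = -8 + ((0 - 10) - 4)² = -8 + (-10 - 4)² = -8 + (-14)² = -8 + 196 = 188)
-39*(I*(-3) - 3) = -39*(188*(-3) - 3) = -39*(-564 - 3) = -39*(-567) = 22113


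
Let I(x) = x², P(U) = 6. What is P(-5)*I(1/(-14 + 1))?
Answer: 6/169 ≈ 0.035503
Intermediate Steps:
P(-5)*I(1/(-14 + 1)) = 6*(1/(-14 + 1))² = 6*(1/(-13))² = 6*(-1/13)² = 6*(1/169) = 6/169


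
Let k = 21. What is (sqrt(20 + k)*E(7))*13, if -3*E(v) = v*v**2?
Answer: -4459*sqrt(41)/3 ≈ -9517.2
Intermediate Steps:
E(v) = -v**3/3 (E(v) = -v*v**2/3 = -v**3/3)
(sqrt(20 + k)*E(7))*13 = (sqrt(20 + 21)*(-1/3*7**3))*13 = (sqrt(41)*(-1/3*343))*13 = (sqrt(41)*(-343/3))*13 = -343*sqrt(41)/3*13 = -4459*sqrt(41)/3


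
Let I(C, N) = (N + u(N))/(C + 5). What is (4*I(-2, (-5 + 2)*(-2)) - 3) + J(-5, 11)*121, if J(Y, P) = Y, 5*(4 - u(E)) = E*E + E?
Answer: -9088/15 ≈ -605.87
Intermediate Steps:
u(E) = 4 - E/5 - E**2/5 (u(E) = 4 - (E*E + E)/5 = 4 - (E**2 + E)/5 = 4 - (E + E**2)/5 = 4 + (-E/5 - E**2/5) = 4 - E/5 - E**2/5)
I(C, N) = (4 - N**2/5 + 4*N/5)/(5 + C) (I(C, N) = (N + (4 - N/5 - N**2/5))/(C + 5) = (4 - N**2/5 + 4*N/5)/(5 + C))
(4*I(-2, (-5 + 2)*(-2)) - 3) + J(-5, 11)*121 = (4*((20 - ((-5 + 2)*(-2))**2 + 4*((-5 + 2)*(-2)))/(5*(5 - 2))) - 3) - 5*121 = (4*((1/5)*(20 - (-3*(-2))**2 + 4*(-3*(-2)))/3) - 3) - 605 = (4*((1/5)*(1/3)*(20 - 1*6**2 + 4*6)) - 3) - 605 = (4*((1/5)*(1/3)*(20 - 1*36 + 24)) - 3) - 605 = (4*((1/5)*(1/3)*(20 - 36 + 24)) - 3) - 605 = (4*((1/5)*(1/3)*8) - 3) - 605 = (4*(8/15) - 3) - 605 = (32/15 - 3) - 605 = -13/15 - 605 = -9088/15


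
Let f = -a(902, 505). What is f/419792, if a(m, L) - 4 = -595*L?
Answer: 300471/419792 ≈ 0.71576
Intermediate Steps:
a(m, L) = 4 - 595*L
f = 300471 (f = -(4 - 595*505) = -(4 - 300475) = -1*(-300471) = 300471)
f/419792 = 300471/419792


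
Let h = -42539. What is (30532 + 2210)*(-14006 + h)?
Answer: -1851396390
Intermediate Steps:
(30532 + 2210)*(-14006 + h) = (30532 + 2210)*(-14006 - 42539) = 32742*(-56545) = -1851396390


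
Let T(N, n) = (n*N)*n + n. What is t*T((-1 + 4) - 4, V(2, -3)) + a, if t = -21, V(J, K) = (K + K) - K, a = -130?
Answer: 122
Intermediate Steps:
V(J, K) = K (V(J, K) = 2*K - K = K)
T(N, n) = n + N*n² (T(N, n) = (N*n)*n + n = N*n² + n = n + N*n²)
t*T((-1 + 4) - 4, V(2, -3)) + a = -(-63)*(1 + ((-1 + 4) - 4)*(-3)) - 130 = -(-63)*(1 + (3 - 4)*(-3)) - 130 = -(-63)*(1 - 1*(-3)) - 130 = -(-63)*(1 + 3) - 130 = -(-63)*4 - 130 = -21*(-12) - 130 = 252 - 130 = 122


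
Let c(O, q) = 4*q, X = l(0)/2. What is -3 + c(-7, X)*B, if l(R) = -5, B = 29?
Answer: -293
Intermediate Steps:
X = -5/2 ≈ -2.5000
-3 + c(-7, X)*B = -3 + (4*(-5/2))*29 = -3 - 10*29 = -3 - 290 = -293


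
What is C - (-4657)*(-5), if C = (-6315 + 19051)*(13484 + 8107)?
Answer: 274959691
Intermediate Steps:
C = 274982976 (C = 12736*21591 = 274982976)
C - (-4657)*(-5) = 274982976 - (-4657)*(-5) = 274982976 - 1*23285 = 274982976 - 23285 = 274959691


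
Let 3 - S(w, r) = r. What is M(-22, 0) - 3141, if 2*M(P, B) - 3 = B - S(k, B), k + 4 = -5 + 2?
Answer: -3141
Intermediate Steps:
k = -7 (k = -4 + (-5 + 2) = -4 - 3 = -7)
S(w, r) = 3 - r
M(P, B) = B (M(P, B) = 3/2 + (B - (3 - B))/2 = 3/2 + (B + (-3 + B))/2 = 3/2 + (-3 + 2*B)/2 = 3/2 + (-3/2 + B) = B)
M(-22, 0) - 3141 = 0 - 3141 = -3141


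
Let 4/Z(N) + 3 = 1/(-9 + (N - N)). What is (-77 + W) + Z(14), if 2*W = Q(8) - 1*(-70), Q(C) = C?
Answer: -275/7 ≈ -39.286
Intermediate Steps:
W = 39 (W = (8 - 1*(-70))/2 = (8 + 70)/2 = (1/2)*78 = 39)
Z(N) = -9/7 (Z(N) = 4/(-3 + 1/(-9 + (N - N))) = 4/(-3 + 1/(-9 + 0)) = 4/(-3 + 1/(-9)) = 4/(-3 - 1/9) = 4/(-28/9) = 4*(-9/28) = -9/7)
(-77 + W) + Z(14) = (-77 + 39) - 9/7 = -38 - 9/7 = -275/7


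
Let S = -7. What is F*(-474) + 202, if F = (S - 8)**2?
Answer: -106448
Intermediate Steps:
F = 225 (F = (-7 - 8)**2 = (-15)**2 = 225)
F*(-474) + 202 = 225*(-474) + 202 = -106650 + 202 = -106448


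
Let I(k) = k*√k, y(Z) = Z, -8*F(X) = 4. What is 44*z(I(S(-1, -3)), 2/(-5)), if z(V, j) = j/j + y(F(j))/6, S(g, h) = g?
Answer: 121/3 ≈ 40.333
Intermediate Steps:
F(X) = -½ (F(X) = -⅛*4 = -½)
I(k) = k^(3/2)
z(V, j) = 11/12 (z(V, j) = j/j - ½/6 = 1 - ½*⅙ = 1 - 1/12 = 11/12)
44*z(I(S(-1, -3)), 2/(-5)) = 44*(11/12) = 121/3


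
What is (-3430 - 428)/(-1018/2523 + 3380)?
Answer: -4866867/4263361 ≈ -1.1416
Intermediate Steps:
(-3430 - 428)/(-1018/2523 + 3380) = -3858/(-1018*1/2523 + 3380) = -3858/(-1018/2523 + 3380) = -3858/8526722/2523 = -3858*2523/8526722 = -4866867/4263361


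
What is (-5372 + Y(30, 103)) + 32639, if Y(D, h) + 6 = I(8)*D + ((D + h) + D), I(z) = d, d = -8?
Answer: 27184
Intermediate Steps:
I(z) = -8
Y(D, h) = -6 + h - 6*D (Y(D, h) = -6 + (-8*D + ((D + h) + D)) = -6 + (-8*D + (h + 2*D)) = -6 + (h - 6*D) = -6 + h - 6*D)
(-5372 + Y(30, 103)) + 32639 = (-5372 + (-6 + 103 - 6*30)) + 32639 = (-5372 + (-6 + 103 - 180)) + 32639 = (-5372 - 83) + 32639 = -5455 + 32639 = 27184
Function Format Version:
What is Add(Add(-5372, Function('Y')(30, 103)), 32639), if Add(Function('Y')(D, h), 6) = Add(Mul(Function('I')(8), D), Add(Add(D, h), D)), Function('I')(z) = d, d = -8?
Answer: 27184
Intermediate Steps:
Function('I')(z) = -8
Function('Y')(D, h) = Add(-6, h, Mul(-6, D)) (Function('Y')(D, h) = Add(-6, Add(Mul(-8, D), Add(Add(D, h), D))) = Add(-6, Add(Mul(-8, D), Add(h, Mul(2, D)))) = Add(-6, Add(h, Mul(-6, D))) = Add(-6, h, Mul(-6, D)))
Add(Add(-5372, Function('Y')(30, 103)), 32639) = Add(Add(-5372, Add(-6, 103, Mul(-6, 30))), 32639) = Add(Add(-5372, Add(-6, 103, -180)), 32639) = Add(Add(-5372, -83), 32639) = Add(-5455, 32639) = 27184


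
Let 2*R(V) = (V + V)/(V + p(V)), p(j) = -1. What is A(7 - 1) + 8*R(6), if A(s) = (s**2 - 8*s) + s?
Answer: 18/5 ≈ 3.6000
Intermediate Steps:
R(V) = V/(-1 + V) (R(V) = ((V + V)/(V - 1))/2 = ((2*V)/(-1 + V))/2 = (2*V/(-1 + V))/2 = V/(-1 + V))
A(s) = s**2 - 7*s
A(7 - 1) + 8*R(6) = (7 - 1)*(-7 + (7 - 1)) + 8*(6/(-1 + 6)) = 6*(-7 + 6) + 8*(6/5) = 6*(-1) + 8*(6*(1/5)) = -6 + 8*(6/5) = -6 + 48/5 = 18/5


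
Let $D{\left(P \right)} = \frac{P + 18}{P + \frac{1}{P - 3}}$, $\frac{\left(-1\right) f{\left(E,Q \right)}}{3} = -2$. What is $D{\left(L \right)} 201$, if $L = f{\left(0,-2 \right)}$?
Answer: $\frac{14472}{19} \approx 761.68$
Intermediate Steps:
$f{\left(E,Q \right)} = 6$ ($f{\left(E,Q \right)} = \left(-3\right) \left(-2\right) = 6$)
$L = 6$
$D{\left(P \right)} = \frac{18 + P}{P + \frac{1}{-3 + P}}$
$D{\left(L \right)} 201 = \frac{-54 + 6^{2} + 15 \cdot 6}{1 + 6^{2} - 18} \cdot 201 = \frac{-54 + 36 + 90}{1 + 36 - 18} \cdot 201 = \frac{1}{19} \cdot 72 \cdot 201 = \frac{72}{19} \cdot 201 = \frac{14472}{19}$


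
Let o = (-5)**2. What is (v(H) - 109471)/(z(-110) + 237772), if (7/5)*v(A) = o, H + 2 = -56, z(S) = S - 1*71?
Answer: -766172/1663137 ≈ -0.46068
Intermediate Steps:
z(S) = -71 + S (z(S) = S - 71 = -71 + S)
o = 25
H = -58 (H = -2 - 56 = -58)
v(A) = 125/7 (v(A) = (5/7)*25 = 125/7)
(v(H) - 109471)/(z(-110) + 237772) = (125/7 - 109471)/((-71 - 110) + 237772) = -766172/(7*(-181 + 237772)) = -766172/7/237591 = -766172/7*1/237591 = -766172/1663137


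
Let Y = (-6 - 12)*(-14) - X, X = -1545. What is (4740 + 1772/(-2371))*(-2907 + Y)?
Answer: -12472812480/2371 ≈ -5.2606e+6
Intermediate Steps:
Y = 1797 (Y = (-6 - 12)*(-14) - 1*(-1545) = -18*(-14) + 1545 = 252 + 1545 = 1797)
(4740 + 1772/(-2371))*(-2907 + Y) = (4740 + 1772/(-2371))*(-2907 + 1797) = (4740 + 1772*(-1/2371))*(-1110) = (4740 - 1772/2371)*(-1110) = (11236768/2371)*(-1110) = -12472812480/2371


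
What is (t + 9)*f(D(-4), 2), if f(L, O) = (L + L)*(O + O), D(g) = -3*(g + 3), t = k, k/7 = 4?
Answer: 888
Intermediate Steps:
k = 28 (k = 7*4 = 28)
t = 28
D(g) = -9 - 3*g (D(g) = -3*(3 + g) = -9 - 3*g)
f(L, O) = 4*L*O (f(L, O) = (2*L)*(2*O) = 4*L*O)
(t + 9)*f(D(-4), 2) = (28 + 9)*(4*(-9 - 3*(-4))*2) = 37*(4*(-9 + 12)*2) = 37*(4*3*2) = 37*24 = 888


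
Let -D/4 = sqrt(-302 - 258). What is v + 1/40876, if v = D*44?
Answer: 1/40876 - 704*I*sqrt(35) ≈ 2.4464e-5 - 4164.9*I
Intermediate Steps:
D = -16*I*sqrt(35) (D = -4*sqrt(-302 - 258) = -16*I*sqrt(35) ≈ -94.657*I)
v = -704*I*sqrt(35) (v = -16*I*sqrt(35)*44 = -704*I*sqrt(35) ≈ -4164.9*I)
v + 1/40876 = -704*I*sqrt(35) + 1/40876 = 1/40876 - 704*I*sqrt(35)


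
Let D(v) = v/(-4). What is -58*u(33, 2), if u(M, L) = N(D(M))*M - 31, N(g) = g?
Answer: 35177/2 ≈ 17589.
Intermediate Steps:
D(v) = -v/4 (D(v) = v*(-¼) = -v/4)
u(M, L) = -31 - M²/4 (u(M, L) = (-M/4)*M - 31 = -M²/4 - 31 = -31 - M²/4)
-58*u(33, 2) = -58*(-31 - ¼*33²) = -58*(-31 - ¼*1089) = -58*(-31 - 1089/4) = -58*(-1213/4) = 35177/2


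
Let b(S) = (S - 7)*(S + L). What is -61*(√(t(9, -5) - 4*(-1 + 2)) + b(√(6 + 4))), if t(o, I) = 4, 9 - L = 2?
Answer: 2379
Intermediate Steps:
L = 7 (L = 9 - 1*2 = 9 - 2 = 7)
b(S) = (-7 + S)*(7 + S) (b(S) = (S - 7)*(S + 7) = (-7 + S)*(7 + S))
-61*(√(t(9, -5) - 4*(-1 + 2)) + b(√(6 + 4))) = -61*(√(4 - 4*(-1 + 2)) + (-49 + (√(6 + 4))²)) = -61*(√(4 - 4*1) + (-49 + (√10)²)) = -61*(√(4 - 4) + (-49 + 10)) = -61*(√0 - 39) = -61*(0 - 39) = -61*(-39) = 2379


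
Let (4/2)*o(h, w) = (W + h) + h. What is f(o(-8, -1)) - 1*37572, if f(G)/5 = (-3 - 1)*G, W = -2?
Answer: -37392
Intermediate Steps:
o(h, w) = -1 + h (o(h, w) = ((-2 + h) + h)/2 = (-2 + 2*h)/2 = -1 + h)
f(G) = -20*G (f(G) = 5*((-3 - 1)*G) = 5*(-4*G) = -20*G)
f(o(-8, -1)) - 1*37572 = -20*(-1 - 8) - 1*37572 = -20*(-9) - 37572 = 180 - 37572 = -37392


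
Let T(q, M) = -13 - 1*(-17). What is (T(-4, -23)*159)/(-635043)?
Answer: -212/211681 ≈ -0.0010015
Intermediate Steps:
T(q, M) = 4 (T(q, M) = -13 + 17 = 4)
(T(-4, -23)*159)/(-635043) = (4*159)/(-635043) = 636*(-1/635043) = -212/211681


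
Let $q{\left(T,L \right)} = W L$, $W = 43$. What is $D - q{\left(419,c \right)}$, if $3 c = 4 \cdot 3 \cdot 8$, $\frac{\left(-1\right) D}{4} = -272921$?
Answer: $1090308$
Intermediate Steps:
$D = 1091684$ ($D = \left(-4\right) \left(-272921\right) = 1091684$)
$c = 32$ ($c = \frac{4 \cdot 3 \cdot 8}{3} = \frac{12 \cdot 8}{3} = \frac{1}{3} \cdot 96 = 32$)
$q{\left(T,L \right)} = 43 L$
$D - q{\left(419,c \right)} = 1091684 - 43 \cdot 32 = 1091684 - 1376 = 1090308$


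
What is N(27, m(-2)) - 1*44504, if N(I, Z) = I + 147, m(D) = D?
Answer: -44330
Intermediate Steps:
N(I, Z) = 147 + I
N(27, m(-2)) - 1*44504 = (147 + 27) - 1*44504 = 174 - 44504 = -44330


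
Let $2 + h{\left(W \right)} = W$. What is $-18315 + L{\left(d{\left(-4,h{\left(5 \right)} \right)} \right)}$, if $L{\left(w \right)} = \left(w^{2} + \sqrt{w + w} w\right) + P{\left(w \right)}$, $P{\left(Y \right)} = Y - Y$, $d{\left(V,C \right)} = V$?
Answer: $-18299 - 8 i \sqrt{2} \approx -18299.0 - 11.314 i$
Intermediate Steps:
$h{\left(W \right)} = -2 + W$
$P{\left(Y \right)} = 0$
$L{\left(w \right)} = w^{2} + \sqrt{2} w^{\frac{3}{2}}$ ($L{\left(w \right)} = \left(w^{2} + \sqrt{w + w} w\right) + 0 = \left(w^{2} + \sqrt{2 w} w\right) + 0 = \left(w^{2} + \sqrt{2} \sqrt{w} w\right) + 0 = \left(w^{2} + \sqrt{2} w^{\frac{3}{2}}\right) + 0 = w^{2} + \sqrt{2} w^{\frac{3}{2}}$)
$-18315 + L{\left(d{\left(-4,h{\left(5 \right)} \right)} \right)} = -18315 + \left(\left(-4\right)^{2} + \sqrt{2} \left(-4\right)^{\frac{3}{2}}\right) = -18315 + \left(16 + \sqrt{2} \left(- 8 i\right)\right) = -18315 + \left(16 - 8 i \sqrt{2}\right) = -18299 - 8 i \sqrt{2}$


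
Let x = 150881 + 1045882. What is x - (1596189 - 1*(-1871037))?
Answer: -2270463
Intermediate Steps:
x = 1196763
x - (1596189 - 1*(-1871037)) = 1196763 - (1596189 - 1*(-1871037)) = 1196763 - (1596189 + 1871037) = 1196763 - 1*3467226 = 1196763 - 3467226 = -2270463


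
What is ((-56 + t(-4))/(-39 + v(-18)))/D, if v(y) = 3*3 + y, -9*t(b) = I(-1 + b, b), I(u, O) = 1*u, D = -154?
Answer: -499/66528 ≈ -0.0075006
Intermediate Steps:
I(u, O) = u
t(b) = ⅑ - b/9 (t(b) = -(-1 + b)/9 = ⅑ - b/9)
v(y) = 9 + y
((-56 + t(-4))/(-39 + v(-18)))/D = ((-56 + (⅑ - ⅑*(-4)))/(-39 + (9 - 18)))/(-154) = ((-56 + (⅑ + 4/9))/(-39 - 9))*(-1/154) = ((-56 + 5/9)/(-48))*(-1/154) = -499/9*(-1/48)*(-1/154) = (499/432)*(-1/154) = -499/66528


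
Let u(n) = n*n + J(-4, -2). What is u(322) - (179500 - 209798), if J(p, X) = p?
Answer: 133978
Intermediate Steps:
u(n) = -4 + n**2 (u(n) = n*n - 4 = n**2 - 4 = -4 + n**2)
u(322) - (179500 - 209798) = (-4 + 322**2) - (179500 - 209798) = (-4 + 103684) - 1*(-30298) = 103680 + 30298 = 133978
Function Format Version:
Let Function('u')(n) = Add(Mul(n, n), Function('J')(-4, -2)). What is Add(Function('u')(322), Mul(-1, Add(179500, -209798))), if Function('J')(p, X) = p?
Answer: 133978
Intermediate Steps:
Function('u')(n) = Add(-4, Pow(n, 2)) (Function('u')(n) = Add(Mul(n, n), -4) = Add(Pow(n, 2), -4) = Add(-4, Pow(n, 2)))
Add(Function('u')(322), Mul(-1, Add(179500, -209798))) = Add(Add(-4, Pow(322, 2)), Mul(-1, Add(179500, -209798))) = Add(Add(-4, 103684), Mul(-1, -30298)) = Add(103680, 30298) = 133978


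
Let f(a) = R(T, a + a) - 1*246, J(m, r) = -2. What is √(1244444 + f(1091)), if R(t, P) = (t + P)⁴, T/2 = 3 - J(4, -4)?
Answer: √23086719302694 ≈ 4.8049e+6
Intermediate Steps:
T = 10 (T = 2*(3 - 1*(-2)) = 2*(3 + 2) = 2*5 = 10)
R(t, P) = (P + t)⁴
f(a) = -246 + (10 + 2*a)⁴ (f(a) = ((a + a) + 10)⁴ - 1*246 = (2*a + 10)⁴ - 246 = (10 + 2*a)⁴ - 246 = -246 + (10 + 2*a)⁴)
√(1244444 + f(1091)) = √(1244444 + (-246 + 16*(5 + 1091)⁴)) = √(1244444 + (-246 + 16*1096⁴)) = √(1244444 + (-246 + 16*1442919878656)) = √(1244444 + (-246 + 23086718058496)) = √(1244444 + 23086718058250) = √23086719302694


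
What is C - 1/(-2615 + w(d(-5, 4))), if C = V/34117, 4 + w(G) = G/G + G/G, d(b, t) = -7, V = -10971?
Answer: -28676990/89284189 ≈ -0.32119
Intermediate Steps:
w(G) = -2 (w(G) = -4 + (G/G + G/G) = -4 + (1 + 1) = -4 + 2 = -2)
C = -10971/34117 ≈ -0.32157
C - 1/(-2615 + w(d(-5, 4))) = -10971/34117 - 1/(-2615 - 2) = -10971/34117 - 1/(-2617) = -10971/34117 - 1*(-1/2617) = -10971/34117 + 1/2617 = -28676990/89284189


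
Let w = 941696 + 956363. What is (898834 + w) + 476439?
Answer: 3273332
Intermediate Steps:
w = 1898059
(898834 + w) + 476439 = (898834 + 1898059) + 476439 = 2796893 + 476439 = 3273332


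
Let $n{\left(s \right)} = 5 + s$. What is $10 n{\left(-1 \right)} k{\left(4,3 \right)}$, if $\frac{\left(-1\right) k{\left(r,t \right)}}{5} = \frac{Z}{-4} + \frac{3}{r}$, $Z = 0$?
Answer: $-150$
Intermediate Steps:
$k{\left(r,t \right)} = - \frac{15}{r}$ ($k{\left(r,t \right)} = - 5 \left(\frac{0}{-4} + \frac{3}{r}\right) = - 5 \left(0 \left(- \frac{1}{4}\right) + \frac{3}{r}\right) = - 5 \left(0 + \frac{3}{r}\right) = - 5 \frac{3}{r} = - \frac{15}{r}$)
$10 n{\left(-1 \right)} k{\left(4,3 \right)} = 10 \left(5 - 1\right) \left(- \frac{15}{4}\right) = 10 \cdot 4 \left(\left(-15\right) \frac{1}{4}\right) = 40 \left(- \frac{15}{4}\right) = -150$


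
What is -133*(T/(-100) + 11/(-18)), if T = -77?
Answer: -19019/900 ≈ -21.132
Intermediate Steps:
-133*(T/(-100) + 11/(-18)) = -133*(-77/(-100) + 11/(-18)) = -133*(-77*(-1/100) + 11*(-1/18)) = -133*(77/100 - 11/18) = -133*143/900 = -19019/900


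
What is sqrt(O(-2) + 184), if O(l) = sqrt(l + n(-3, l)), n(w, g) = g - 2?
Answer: sqrt(184 + I*sqrt(6)) ≈ 13.565 + 0.09029*I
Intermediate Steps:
n(w, g) = -2 + g
O(l) = sqrt(-2 + 2*l) (O(l) = sqrt(l + (-2 + l)) = sqrt(-2 + 2*l))
sqrt(O(-2) + 184) = sqrt(sqrt(-2 + 2*(-2)) + 184) = sqrt(sqrt(-2 - 4) + 184) = sqrt(sqrt(-6) + 184) = sqrt(I*sqrt(6) + 184) = sqrt(184 + I*sqrt(6))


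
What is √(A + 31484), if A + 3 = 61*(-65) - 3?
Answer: 3*√3057 ≈ 165.87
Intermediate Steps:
A = -3971 (A = -3 + (61*(-65) - 3) = -3 + (-3965 - 3) = -3 - 3968 = -3971)
√(A + 31484) = √(-3971 + 31484) = √27513 = 3*√3057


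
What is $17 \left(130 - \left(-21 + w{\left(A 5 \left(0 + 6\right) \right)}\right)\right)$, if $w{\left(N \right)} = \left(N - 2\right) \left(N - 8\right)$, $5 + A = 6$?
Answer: $-7905$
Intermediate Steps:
$A = 1$ ($A = -5 + 6 = 1$)
$w{\left(N \right)} = \left(-8 + N\right) \left(-2 + N\right)$ ($w{\left(N \right)} = \left(-2 + N\right) \left(-8 + N\right) = \left(-8 + N\right) \left(-2 + N\right)$)
$17 \left(130 - \left(-21 + w{\left(A 5 \left(0 + 6\right) \right)}\right)\right) = 17 \left(130 - \left(-21 + \left(16 + \left(1 \cdot 5 \left(0 + 6\right)\right)^{2} - 10 \cdot 1 \cdot 5 \left(0 + 6\right)\right)\right)\right) = 17 \left(130 - \left(-21 + \left(16 + \left(1 \cdot 5 \cdot 6\right)^{2} - 10 \cdot 1 \cdot 5 \cdot 6\right)\right)\right) = 17 \left(130 - \left(-21 + \left(16 + \left(1 \cdot 30\right)^{2} - 10 \cdot 1 \cdot 30\right)\right)\right) = 17 \left(130 - \left(-21 + \left(16 + 30^{2} - 300\right)\right)\right) = 17 \left(130 - \left(-21 + \left(16 + 900 - 300\right)\right)\right) = 17 \left(130 - \left(-21 + 616\right)\right) = 17 \left(130 - 595\right) = 17 \left(-465\right) = -7905$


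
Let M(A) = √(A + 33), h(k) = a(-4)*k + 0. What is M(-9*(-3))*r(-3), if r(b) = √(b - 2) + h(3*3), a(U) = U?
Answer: 2*√15*(-36 + I*√5) ≈ -278.85 + 17.32*I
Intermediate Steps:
h(k) = -4*k (h(k) = -4*k + 0 = -4*k)
r(b) = -36 + √(-2 + b) (r(b) = √(b - 2) - 12*3 = √(-2 + b) - 4*9 = √(-2 + b) - 36 = -36 + √(-2 + b))
M(A) = √(33 + A)
M(-9*(-3))*r(-3) = √(33 - 9*(-3))*(-36 + √(-2 - 3)) = √(33 + 27)*(-36 + √(-5)) = √60*(-36 + I*√5) = (2*√15)*(-36 + I*√5) = 2*√15*(-36 + I*√5)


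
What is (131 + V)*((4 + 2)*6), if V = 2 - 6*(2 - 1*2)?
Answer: 4788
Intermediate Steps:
V = 2 (V = 2 - 6*(2 - 2) = 2 - 6*0 = 2 + 0 = 2)
(131 + V)*((4 + 2)*6) = (131 + 2)*((4 + 2)*6) = 133*(6*6) = 133*36 = 4788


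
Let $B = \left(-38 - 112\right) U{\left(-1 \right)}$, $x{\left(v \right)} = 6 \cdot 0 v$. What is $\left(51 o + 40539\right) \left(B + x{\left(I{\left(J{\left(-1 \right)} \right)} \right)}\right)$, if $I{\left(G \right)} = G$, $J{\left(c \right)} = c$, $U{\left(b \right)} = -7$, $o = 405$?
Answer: $64253700$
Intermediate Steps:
$x{\left(v \right)} = 0$ ($x{\left(v \right)} = 0 v = 0$)
$B = 1050$ ($B = \left(-38 - 112\right) \left(-7\right) = \left(-150\right) \left(-7\right) = 1050$)
$\left(51 o + 40539\right) \left(B + x{\left(I{\left(J{\left(-1 \right)} \right)} \right)}\right) = \left(51 \cdot 405 + 40539\right) \left(1050 + 0\right) = \left(20655 + 40539\right) 1050 = 61194 \cdot 1050 = 64253700$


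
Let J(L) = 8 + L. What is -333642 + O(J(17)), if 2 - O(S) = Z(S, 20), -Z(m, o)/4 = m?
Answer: -333540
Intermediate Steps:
Z(m, o) = -4*m
O(S) = 2 + 4*S (O(S) = 2 - (-4)*S = 2 + 4*S)
-333642 + O(J(17)) = -333642 + (2 + 4*(8 + 17)) = -333642 + (2 + 4*25) = -333642 + (2 + 100) = -333642 + 102 = -333540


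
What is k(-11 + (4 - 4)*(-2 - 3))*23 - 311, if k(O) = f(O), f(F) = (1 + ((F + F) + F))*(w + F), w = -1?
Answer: 8521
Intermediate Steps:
f(F) = (1 + 3*F)*(-1 + F) (f(F) = (1 + ((F + F) + F))*(-1 + F) = (1 + (2*F + F))*(-1 + F) = (1 + 3*F)*(-1 + F))
k(O) = -1 - 2*O + 3*O²
k(-11 + (4 - 4)*(-2 - 3))*23 - 311 = (-1 - 2*(-11 + (4 - 4)*(-2 - 3)) + 3*(-11 + (4 - 4)*(-2 - 3))²)*23 - 311 = (-1 - 2*(-11 + 0*(-5)) + 3*(-11 + 0*(-5))²)*23 - 311 = (-1 - 2*(-11 + 0) + 3*(-11 + 0)²)*23 - 311 = (-1 - 2*(-11) + 3*(-11)²)*23 - 311 = (-1 + 22 + 3*121)*23 - 311 = (-1 + 22 + 363)*23 - 311 = 384*23 - 311 = 8832 - 311 = 8521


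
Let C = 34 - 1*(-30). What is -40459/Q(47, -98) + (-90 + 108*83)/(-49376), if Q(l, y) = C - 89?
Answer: 998740867/617200 ≈ 1618.2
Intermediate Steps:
C = 64 (C = 34 + 30 = 64)
Q(l, y) = -25 (Q(l, y) = 64 - 89 = -25)
-40459/Q(47, -98) + (-90 + 108*83)/(-49376) = -40459/(-25) + (-90 + 108*83)/(-49376) = -40459*(-1/25) + (-90 + 8964)*(-1/49376) = 40459/25 + 8874*(-1/49376) = 40459/25 - 4437/24688 = 998740867/617200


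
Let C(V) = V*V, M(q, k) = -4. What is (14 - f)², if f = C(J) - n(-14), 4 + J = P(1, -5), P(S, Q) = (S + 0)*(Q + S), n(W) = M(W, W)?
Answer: 2916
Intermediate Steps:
n(W) = -4
P(S, Q) = S*(Q + S)
J = -8 (J = -4 + 1*(-5 + 1) = -4 + 1*(-4) = -4 - 4 = -8)
C(V) = V²
f = 68 (f = (-8)² - 1*(-4) = 64 + 4 = 68)
(14 - f)² = (14 - 1*68)² = (14 - 68)² = (-54)² = 2916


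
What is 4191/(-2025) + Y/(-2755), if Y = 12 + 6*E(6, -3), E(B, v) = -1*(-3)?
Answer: -773797/371925 ≈ -2.0805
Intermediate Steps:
E(B, v) = 3
Y = 30 (Y = 12 + 6*3 = 12 + 18 = 30)
4191/(-2025) + Y/(-2755) = 4191/(-2025) + 30/(-2755) = 4191*(-1/2025) + 30*(-1/2755) = -1397/675 - 6/551 = -773797/371925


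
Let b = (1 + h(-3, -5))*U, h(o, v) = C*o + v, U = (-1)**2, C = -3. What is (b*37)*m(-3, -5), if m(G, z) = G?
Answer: -555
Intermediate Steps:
U = 1
h(o, v) = v - 3*o (h(o, v) = -3*o + v = v - 3*o)
b = 5 (b = (1 + (-5 - 3*(-3)))*1 = (1 + (-5 + 9))*1 = (1 + 4)*1 = 5*1 = 5)
(b*37)*m(-3, -5) = (5*37)*(-3) = 185*(-3) = -555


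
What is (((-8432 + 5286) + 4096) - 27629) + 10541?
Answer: -16138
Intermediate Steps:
(((-8432 + 5286) + 4096) - 27629) + 10541 = ((-3146 + 4096) - 27629) + 10541 = (950 - 27629) + 10541 = -26679 + 10541 = -16138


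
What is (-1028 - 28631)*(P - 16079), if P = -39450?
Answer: 1646934611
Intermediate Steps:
(-1028 - 28631)*(P - 16079) = (-1028 - 28631)*(-39450 - 16079) = -29659*(-55529) = 1646934611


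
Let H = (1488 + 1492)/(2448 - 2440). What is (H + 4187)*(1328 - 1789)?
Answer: -4203859/2 ≈ -2.1019e+6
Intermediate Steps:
H = 745/2 (H = 2980/8 = 2980*(1/8) = 745/2 ≈ 372.50)
(H + 4187)*(1328 - 1789) = (745/2 + 4187)*(1328 - 1789) = (9119/2)*(-461) = -4203859/2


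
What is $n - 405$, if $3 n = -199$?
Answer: $- \frac{1414}{3} \approx -471.33$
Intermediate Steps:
$n = - \frac{199}{3}$ ($n = \frac{1}{3} \left(-199\right) = - \frac{199}{3} \approx -66.333$)
$n - 405 = - \frac{199}{3} - 405 = - \frac{1414}{3}$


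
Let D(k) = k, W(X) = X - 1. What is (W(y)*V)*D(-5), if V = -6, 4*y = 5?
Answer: 15/2 ≈ 7.5000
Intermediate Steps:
y = 5/4 (y = (¼)*5 = 5/4 ≈ 1.2500)
W(X) = -1 + X
(W(y)*V)*D(-5) = ((-1 + 5/4)*(-6))*(-5) = ((¼)*(-6))*(-5) = -3/2*(-5) = 15/2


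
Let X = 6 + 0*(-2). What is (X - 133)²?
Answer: 16129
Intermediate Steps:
X = 6 (X = 6 + 0 = 6)
(X - 133)² = (6 - 133)² = (-127)² = 16129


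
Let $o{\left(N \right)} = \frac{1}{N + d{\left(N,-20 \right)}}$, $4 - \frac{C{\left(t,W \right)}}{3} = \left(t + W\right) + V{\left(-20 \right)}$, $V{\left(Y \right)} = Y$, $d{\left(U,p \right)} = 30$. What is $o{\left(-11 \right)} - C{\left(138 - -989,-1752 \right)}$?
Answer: $- \frac{36992}{19} \approx -1946.9$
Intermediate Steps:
$C{\left(t,W \right)} = 72 - 3 W - 3 t$ ($C{\left(t,W \right)} = 12 - 3 \left(\left(t + W\right) - 20\right) = 12 - 3 \left(\left(W + t\right) - 20\right) = 12 - 3 \left(-20 + W + t\right) = 12 - \left(-60 + 3 W + 3 t\right) = 72 - 3 W - 3 t$)
$o{\left(N \right)} = \frac{1}{30 + N}$ ($o{\left(N \right)} = \frac{1}{N + 30} = \frac{1}{30 + N}$)
$o{\left(-11 \right)} - C{\left(138 - -989,-1752 \right)} = \frac{1}{30 - 11} - \left(72 - -5256 - 3 \left(138 - -989\right)\right) = \frac{1}{19} - \left(72 + 5256 - 3 \left(138 + 989\right)\right) = \frac{1}{19} - \left(72 + 5256 - 3381\right) = \frac{1}{19} - 1947 = - \frac{36992}{19}$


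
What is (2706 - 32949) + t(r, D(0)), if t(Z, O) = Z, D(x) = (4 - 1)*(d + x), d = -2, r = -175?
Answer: -30418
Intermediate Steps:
D(x) = -6 + 3*x (D(x) = (4 - 1)*(-2 + x) = 3*(-2 + x) = -6 + 3*x)
(2706 - 32949) + t(r, D(0)) = (2706 - 32949) - 175 = -30243 - 175 = -30418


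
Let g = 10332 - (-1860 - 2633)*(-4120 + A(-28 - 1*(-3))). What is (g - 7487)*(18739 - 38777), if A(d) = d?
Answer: 373120384320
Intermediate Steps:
g = -18613153 (g = 10332 - (-1860 - 2633)*(-4120 + (-28 - 1*(-3))) = 10332 - (-4493)*(-4120 + (-28 + 3)) = 10332 - (-4493)*(-4120 - 25) = 10332 - (-4493)*(-4145) = 10332 - 1*18623485 = 10332 - 18623485 = -18613153)
(g - 7487)*(18739 - 38777) = (-18613153 - 7487)*(18739 - 38777) = -18620640*(-20038) = 373120384320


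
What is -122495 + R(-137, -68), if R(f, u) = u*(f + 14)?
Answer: -114131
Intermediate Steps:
R(f, u) = u*(14 + f)
-122495 + R(-137, -68) = -122495 - 68*(14 - 137) = -122495 - 68*(-123) = -122495 + 8364 = -114131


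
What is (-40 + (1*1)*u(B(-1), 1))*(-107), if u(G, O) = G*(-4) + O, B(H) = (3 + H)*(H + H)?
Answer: 2461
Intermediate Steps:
B(H) = 2*H*(3 + H) (B(H) = (3 + H)*(2*H) = 2*H*(3 + H))
u(G, O) = O - 4*G (u(G, O) = -4*G + O = O - 4*G)
(-40 + (1*1)*u(B(-1), 1))*(-107) = (-40 + (1*1)*(1 - 8*(-1)*(3 - 1)))*(-107) = (-40 + 1*(1 - 8*(-1)*2))*(-107) = (-40 + 1*(1 - 4*(-4)))*(-107) = (-40 + 1*(1 + 16))*(-107) = (-40 + 1*17)*(-107) = (-40 + 17)*(-107) = -23*(-107) = 2461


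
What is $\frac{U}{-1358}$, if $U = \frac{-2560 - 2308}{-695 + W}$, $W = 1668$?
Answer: $\frac{2434}{660667} \approx 0.0036842$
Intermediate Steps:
$U = - \frac{4868}{973}$ ($U = \frac{-2560 - 2308}{-695 + 1668} = \frac{-2560 - 2308}{973} = \left(-2560 - 2308\right) \frac{1}{973} = \left(-4868\right) \frac{1}{973} = - \frac{4868}{973} \approx -5.0031$)
$\frac{U}{-1358} = - \frac{4868}{973 \left(-1358\right)} = \left(- \frac{4868}{973}\right) \left(- \frac{1}{1358}\right) = \frac{2434}{660667}$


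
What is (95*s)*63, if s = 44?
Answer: 263340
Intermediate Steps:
(95*s)*63 = (95*44)*63 = 4180*63 = 263340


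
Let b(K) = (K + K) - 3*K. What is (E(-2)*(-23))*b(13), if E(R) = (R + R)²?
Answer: 4784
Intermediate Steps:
b(K) = -K (b(K) = 2*K - 3*K = -K)
E(R) = 4*R² (E(R) = (2*R)² = 4*R²)
(E(-2)*(-23))*b(13) = ((4*(-2)²)*(-23))*(-1*13) = ((4*4)*(-23))*(-13) = (16*(-23))*(-13) = -368*(-13) = 4784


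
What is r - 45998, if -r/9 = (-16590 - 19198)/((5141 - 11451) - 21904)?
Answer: -649054832/14107 ≈ -46009.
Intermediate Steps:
r = -161046/14107 (r = -9*(-16590 - 19198)/((5141 - 11451) - 21904) = -(-322092)/(-6310 - 21904) = -(-322092)/(-28214) = -(-322092)*(-1)/28214 = -9*17894/14107 = -161046/14107 ≈ -11.416)
r - 45998 = -161046/14107 - 45998 = -649054832/14107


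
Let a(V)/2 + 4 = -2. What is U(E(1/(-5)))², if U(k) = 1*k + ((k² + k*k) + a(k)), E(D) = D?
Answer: 91809/625 ≈ 146.89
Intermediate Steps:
a(V) = -12 (a(V) = -8 + 2*(-2) = -8 - 4 = -12)
U(k) = -12 + k + 2*k² (U(k) = 1*k + ((k² + k*k) - 12) = k + ((k² + k²) - 12) = k + (2*k² - 12) = k + (-12 + 2*k²) = -12 + k + 2*k²)
U(E(1/(-5)))² = (-12 + 1/(-5) + 2*(1/(-5))²)² = (-12 - ⅕ + 2*(-⅕)²)² = (-12 - ⅕ + 2*(1/25))² = (-12 - ⅕ + 2/25)² = (-303/25)² = 91809/625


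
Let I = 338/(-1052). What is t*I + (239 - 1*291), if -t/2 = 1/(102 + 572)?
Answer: -9217455/177262 ≈ -51.999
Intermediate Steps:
I = -169/526 (I = 338*(-1/1052) = -169/526 ≈ -0.32129)
t = -1/337 (t = -2/(102 + 572) = -2/674 = -2*1/674 = -1/337 ≈ -0.0029674)
t*I + (239 - 1*291) = -1/337*(-169/526) + (239 - 1*291) = 169/177262 + (239 - 291) = 169/177262 - 52 = -9217455/177262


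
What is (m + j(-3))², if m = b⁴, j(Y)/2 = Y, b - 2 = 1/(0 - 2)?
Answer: 225/256 ≈ 0.87891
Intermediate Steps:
b = 3/2 (b = 2 + 1/(0 - 2) = 2 + 1/(-2) = 2 - ½ = 3/2 ≈ 1.5000)
j(Y) = 2*Y
m = 81/16 (m = (3/2)⁴ = 81/16 ≈ 5.0625)
(m + j(-3))² = (81/16 + 2*(-3))² = (81/16 - 6)² = (-15/16)² = 225/256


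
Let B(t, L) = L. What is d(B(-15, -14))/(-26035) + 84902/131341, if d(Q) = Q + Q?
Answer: 2214101118/3419462935 ≈ 0.64750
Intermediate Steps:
d(Q) = 2*Q
d(B(-15, -14))/(-26035) + 84902/131341 = (2*(-14))/(-26035) + 84902/131341 = -28*(-1/26035) + 84902*(1/131341) = 28/26035 + 84902/131341 = 2214101118/3419462935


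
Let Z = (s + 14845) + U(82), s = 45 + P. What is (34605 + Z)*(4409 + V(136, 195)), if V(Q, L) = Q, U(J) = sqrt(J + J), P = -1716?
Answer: 217155555 + 9090*sqrt(41) ≈ 2.1721e+8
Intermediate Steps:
U(J) = sqrt(2)*sqrt(J) (U(J) = sqrt(2*J) = sqrt(2)*sqrt(J))
s = -1671 (s = 45 - 1716 = -1671)
Z = 13174 + 2*sqrt(41) (Z = (-1671 + 14845) + sqrt(2)*sqrt(82) = 13174 + 2*sqrt(41) ≈ 13187.)
(34605 + Z)*(4409 + V(136, 195)) = (34605 + (13174 + 2*sqrt(41)))*(4409 + 136) = (47779 + 2*sqrt(41))*4545 = 217155555 + 9090*sqrt(41)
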